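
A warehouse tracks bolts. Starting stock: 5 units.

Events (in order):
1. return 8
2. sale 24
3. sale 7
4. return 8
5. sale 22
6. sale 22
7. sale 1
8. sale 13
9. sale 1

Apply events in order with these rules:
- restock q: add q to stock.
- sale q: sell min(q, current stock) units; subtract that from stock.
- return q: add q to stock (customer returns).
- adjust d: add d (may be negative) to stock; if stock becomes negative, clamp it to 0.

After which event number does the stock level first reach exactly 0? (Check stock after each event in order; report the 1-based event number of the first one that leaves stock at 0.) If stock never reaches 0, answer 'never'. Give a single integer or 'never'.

Processing events:
Start: stock = 5
  Event 1 (return 8): 5 + 8 = 13
  Event 2 (sale 24): sell min(24,13)=13. stock: 13 - 13 = 0. total_sold = 13
  Event 3 (sale 7): sell min(7,0)=0. stock: 0 - 0 = 0. total_sold = 13
  Event 4 (return 8): 0 + 8 = 8
  Event 5 (sale 22): sell min(22,8)=8. stock: 8 - 8 = 0. total_sold = 21
  Event 6 (sale 22): sell min(22,0)=0. stock: 0 - 0 = 0. total_sold = 21
  Event 7 (sale 1): sell min(1,0)=0. stock: 0 - 0 = 0. total_sold = 21
  Event 8 (sale 13): sell min(13,0)=0. stock: 0 - 0 = 0. total_sold = 21
  Event 9 (sale 1): sell min(1,0)=0. stock: 0 - 0 = 0. total_sold = 21
Final: stock = 0, total_sold = 21

First zero at event 2.

Answer: 2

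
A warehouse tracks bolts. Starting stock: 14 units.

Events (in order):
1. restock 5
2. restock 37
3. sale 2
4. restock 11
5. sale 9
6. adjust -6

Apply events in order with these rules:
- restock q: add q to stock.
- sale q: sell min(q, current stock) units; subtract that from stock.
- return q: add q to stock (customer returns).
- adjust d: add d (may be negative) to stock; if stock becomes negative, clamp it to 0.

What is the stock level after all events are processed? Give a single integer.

Answer: 50

Derivation:
Processing events:
Start: stock = 14
  Event 1 (restock 5): 14 + 5 = 19
  Event 2 (restock 37): 19 + 37 = 56
  Event 3 (sale 2): sell min(2,56)=2. stock: 56 - 2 = 54. total_sold = 2
  Event 4 (restock 11): 54 + 11 = 65
  Event 5 (sale 9): sell min(9,65)=9. stock: 65 - 9 = 56. total_sold = 11
  Event 6 (adjust -6): 56 + -6 = 50
Final: stock = 50, total_sold = 11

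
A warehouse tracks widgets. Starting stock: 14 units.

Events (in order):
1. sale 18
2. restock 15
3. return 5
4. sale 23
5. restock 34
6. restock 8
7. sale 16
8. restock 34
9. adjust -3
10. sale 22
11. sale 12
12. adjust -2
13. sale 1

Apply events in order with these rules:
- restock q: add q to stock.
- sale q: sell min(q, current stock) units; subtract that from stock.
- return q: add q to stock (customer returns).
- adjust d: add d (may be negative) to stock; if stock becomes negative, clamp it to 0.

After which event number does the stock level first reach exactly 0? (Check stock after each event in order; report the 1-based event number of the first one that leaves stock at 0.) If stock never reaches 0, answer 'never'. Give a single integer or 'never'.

Processing events:
Start: stock = 14
  Event 1 (sale 18): sell min(18,14)=14. stock: 14 - 14 = 0. total_sold = 14
  Event 2 (restock 15): 0 + 15 = 15
  Event 3 (return 5): 15 + 5 = 20
  Event 4 (sale 23): sell min(23,20)=20. stock: 20 - 20 = 0. total_sold = 34
  Event 5 (restock 34): 0 + 34 = 34
  Event 6 (restock 8): 34 + 8 = 42
  Event 7 (sale 16): sell min(16,42)=16. stock: 42 - 16 = 26. total_sold = 50
  Event 8 (restock 34): 26 + 34 = 60
  Event 9 (adjust -3): 60 + -3 = 57
  Event 10 (sale 22): sell min(22,57)=22. stock: 57 - 22 = 35. total_sold = 72
  Event 11 (sale 12): sell min(12,35)=12. stock: 35 - 12 = 23. total_sold = 84
  Event 12 (adjust -2): 23 + -2 = 21
  Event 13 (sale 1): sell min(1,21)=1. stock: 21 - 1 = 20. total_sold = 85
Final: stock = 20, total_sold = 85

First zero at event 1.

Answer: 1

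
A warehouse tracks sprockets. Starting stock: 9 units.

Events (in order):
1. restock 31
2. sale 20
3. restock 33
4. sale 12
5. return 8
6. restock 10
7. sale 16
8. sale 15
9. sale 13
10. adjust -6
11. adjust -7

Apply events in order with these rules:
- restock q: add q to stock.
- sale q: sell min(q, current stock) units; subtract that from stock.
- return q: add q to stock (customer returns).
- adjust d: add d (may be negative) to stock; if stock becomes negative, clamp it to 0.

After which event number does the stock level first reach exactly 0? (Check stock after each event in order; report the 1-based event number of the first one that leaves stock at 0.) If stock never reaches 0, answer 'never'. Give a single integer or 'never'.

Processing events:
Start: stock = 9
  Event 1 (restock 31): 9 + 31 = 40
  Event 2 (sale 20): sell min(20,40)=20. stock: 40 - 20 = 20. total_sold = 20
  Event 3 (restock 33): 20 + 33 = 53
  Event 4 (sale 12): sell min(12,53)=12. stock: 53 - 12 = 41. total_sold = 32
  Event 5 (return 8): 41 + 8 = 49
  Event 6 (restock 10): 49 + 10 = 59
  Event 7 (sale 16): sell min(16,59)=16. stock: 59 - 16 = 43. total_sold = 48
  Event 8 (sale 15): sell min(15,43)=15. stock: 43 - 15 = 28. total_sold = 63
  Event 9 (sale 13): sell min(13,28)=13. stock: 28 - 13 = 15. total_sold = 76
  Event 10 (adjust -6): 15 + -6 = 9
  Event 11 (adjust -7): 9 + -7 = 2
Final: stock = 2, total_sold = 76

Stock never reaches 0.

Answer: never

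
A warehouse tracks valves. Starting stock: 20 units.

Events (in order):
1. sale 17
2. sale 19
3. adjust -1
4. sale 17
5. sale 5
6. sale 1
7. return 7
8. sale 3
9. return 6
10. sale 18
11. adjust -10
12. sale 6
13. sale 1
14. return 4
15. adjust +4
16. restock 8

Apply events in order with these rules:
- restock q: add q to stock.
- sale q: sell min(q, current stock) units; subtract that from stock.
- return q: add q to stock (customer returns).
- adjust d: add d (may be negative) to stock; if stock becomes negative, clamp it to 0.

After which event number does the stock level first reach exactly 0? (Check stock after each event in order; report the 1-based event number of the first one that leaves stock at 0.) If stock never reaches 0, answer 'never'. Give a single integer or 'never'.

Answer: 2

Derivation:
Processing events:
Start: stock = 20
  Event 1 (sale 17): sell min(17,20)=17. stock: 20 - 17 = 3. total_sold = 17
  Event 2 (sale 19): sell min(19,3)=3. stock: 3 - 3 = 0. total_sold = 20
  Event 3 (adjust -1): 0 + -1 = 0 (clamped to 0)
  Event 4 (sale 17): sell min(17,0)=0. stock: 0 - 0 = 0. total_sold = 20
  Event 5 (sale 5): sell min(5,0)=0. stock: 0 - 0 = 0. total_sold = 20
  Event 6 (sale 1): sell min(1,0)=0. stock: 0 - 0 = 0. total_sold = 20
  Event 7 (return 7): 0 + 7 = 7
  Event 8 (sale 3): sell min(3,7)=3. stock: 7 - 3 = 4. total_sold = 23
  Event 9 (return 6): 4 + 6 = 10
  Event 10 (sale 18): sell min(18,10)=10. stock: 10 - 10 = 0. total_sold = 33
  Event 11 (adjust -10): 0 + -10 = 0 (clamped to 0)
  Event 12 (sale 6): sell min(6,0)=0. stock: 0 - 0 = 0. total_sold = 33
  Event 13 (sale 1): sell min(1,0)=0. stock: 0 - 0 = 0. total_sold = 33
  Event 14 (return 4): 0 + 4 = 4
  Event 15 (adjust +4): 4 + 4 = 8
  Event 16 (restock 8): 8 + 8 = 16
Final: stock = 16, total_sold = 33

First zero at event 2.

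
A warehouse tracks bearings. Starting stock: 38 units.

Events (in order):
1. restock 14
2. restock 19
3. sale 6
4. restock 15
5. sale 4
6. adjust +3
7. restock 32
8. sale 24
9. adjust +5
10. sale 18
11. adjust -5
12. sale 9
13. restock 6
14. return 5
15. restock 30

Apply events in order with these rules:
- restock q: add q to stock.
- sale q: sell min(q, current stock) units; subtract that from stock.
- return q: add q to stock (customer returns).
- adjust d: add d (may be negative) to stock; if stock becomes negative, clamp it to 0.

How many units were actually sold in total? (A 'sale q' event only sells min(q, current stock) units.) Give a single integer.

Processing events:
Start: stock = 38
  Event 1 (restock 14): 38 + 14 = 52
  Event 2 (restock 19): 52 + 19 = 71
  Event 3 (sale 6): sell min(6,71)=6. stock: 71 - 6 = 65. total_sold = 6
  Event 4 (restock 15): 65 + 15 = 80
  Event 5 (sale 4): sell min(4,80)=4. stock: 80 - 4 = 76. total_sold = 10
  Event 6 (adjust +3): 76 + 3 = 79
  Event 7 (restock 32): 79 + 32 = 111
  Event 8 (sale 24): sell min(24,111)=24. stock: 111 - 24 = 87. total_sold = 34
  Event 9 (adjust +5): 87 + 5 = 92
  Event 10 (sale 18): sell min(18,92)=18. stock: 92 - 18 = 74. total_sold = 52
  Event 11 (adjust -5): 74 + -5 = 69
  Event 12 (sale 9): sell min(9,69)=9. stock: 69 - 9 = 60. total_sold = 61
  Event 13 (restock 6): 60 + 6 = 66
  Event 14 (return 5): 66 + 5 = 71
  Event 15 (restock 30): 71 + 30 = 101
Final: stock = 101, total_sold = 61

Answer: 61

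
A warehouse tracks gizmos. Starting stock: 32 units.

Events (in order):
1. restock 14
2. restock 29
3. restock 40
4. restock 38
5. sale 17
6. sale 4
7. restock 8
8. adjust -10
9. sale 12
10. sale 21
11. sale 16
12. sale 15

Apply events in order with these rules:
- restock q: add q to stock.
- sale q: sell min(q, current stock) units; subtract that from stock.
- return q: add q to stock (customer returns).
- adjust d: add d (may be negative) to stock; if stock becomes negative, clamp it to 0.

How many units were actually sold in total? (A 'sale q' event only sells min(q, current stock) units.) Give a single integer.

Processing events:
Start: stock = 32
  Event 1 (restock 14): 32 + 14 = 46
  Event 2 (restock 29): 46 + 29 = 75
  Event 3 (restock 40): 75 + 40 = 115
  Event 4 (restock 38): 115 + 38 = 153
  Event 5 (sale 17): sell min(17,153)=17. stock: 153 - 17 = 136. total_sold = 17
  Event 6 (sale 4): sell min(4,136)=4. stock: 136 - 4 = 132. total_sold = 21
  Event 7 (restock 8): 132 + 8 = 140
  Event 8 (adjust -10): 140 + -10 = 130
  Event 9 (sale 12): sell min(12,130)=12. stock: 130 - 12 = 118. total_sold = 33
  Event 10 (sale 21): sell min(21,118)=21. stock: 118 - 21 = 97. total_sold = 54
  Event 11 (sale 16): sell min(16,97)=16. stock: 97 - 16 = 81. total_sold = 70
  Event 12 (sale 15): sell min(15,81)=15. stock: 81 - 15 = 66. total_sold = 85
Final: stock = 66, total_sold = 85

Answer: 85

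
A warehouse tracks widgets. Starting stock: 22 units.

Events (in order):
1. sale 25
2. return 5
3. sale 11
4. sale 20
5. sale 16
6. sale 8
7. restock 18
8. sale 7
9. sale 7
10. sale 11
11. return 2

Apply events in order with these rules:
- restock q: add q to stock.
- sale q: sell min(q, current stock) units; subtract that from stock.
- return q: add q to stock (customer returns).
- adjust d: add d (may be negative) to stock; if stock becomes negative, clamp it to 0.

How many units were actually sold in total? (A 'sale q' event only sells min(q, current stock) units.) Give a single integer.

Processing events:
Start: stock = 22
  Event 1 (sale 25): sell min(25,22)=22. stock: 22 - 22 = 0. total_sold = 22
  Event 2 (return 5): 0 + 5 = 5
  Event 3 (sale 11): sell min(11,5)=5. stock: 5 - 5 = 0. total_sold = 27
  Event 4 (sale 20): sell min(20,0)=0. stock: 0 - 0 = 0. total_sold = 27
  Event 5 (sale 16): sell min(16,0)=0. stock: 0 - 0 = 0. total_sold = 27
  Event 6 (sale 8): sell min(8,0)=0. stock: 0 - 0 = 0. total_sold = 27
  Event 7 (restock 18): 0 + 18 = 18
  Event 8 (sale 7): sell min(7,18)=7. stock: 18 - 7 = 11. total_sold = 34
  Event 9 (sale 7): sell min(7,11)=7. stock: 11 - 7 = 4. total_sold = 41
  Event 10 (sale 11): sell min(11,4)=4. stock: 4 - 4 = 0. total_sold = 45
  Event 11 (return 2): 0 + 2 = 2
Final: stock = 2, total_sold = 45

Answer: 45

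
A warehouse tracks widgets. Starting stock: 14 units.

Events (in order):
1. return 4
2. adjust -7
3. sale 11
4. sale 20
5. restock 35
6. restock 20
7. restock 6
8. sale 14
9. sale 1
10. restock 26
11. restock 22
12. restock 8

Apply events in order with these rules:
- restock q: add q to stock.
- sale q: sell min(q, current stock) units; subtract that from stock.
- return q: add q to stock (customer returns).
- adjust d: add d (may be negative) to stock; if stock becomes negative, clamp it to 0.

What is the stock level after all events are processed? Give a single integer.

Processing events:
Start: stock = 14
  Event 1 (return 4): 14 + 4 = 18
  Event 2 (adjust -7): 18 + -7 = 11
  Event 3 (sale 11): sell min(11,11)=11. stock: 11 - 11 = 0. total_sold = 11
  Event 4 (sale 20): sell min(20,0)=0. stock: 0 - 0 = 0. total_sold = 11
  Event 5 (restock 35): 0 + 35 = 35
  Event 6 (restock 20): 35 + 20 = 55
  Event 7 (restock 6): 55 + 6 = 61
  Event 8 (sale 14): sell min(14,61)=14. stock: 61 - 14 = 47. total_sold = 25
  Event 9 (sale 1): sell min(1,47)=1. stock: 47 - 1 = 46. total_sold = 26
  Event 10 (restock 26): 46 + 26 = 72
  Event 11 (restock 22): 72 + 22 = 94
  Event 12 (restock 8): 94 + 8 = 102
Final: stock = 102, total_sold = 26

Answer: 102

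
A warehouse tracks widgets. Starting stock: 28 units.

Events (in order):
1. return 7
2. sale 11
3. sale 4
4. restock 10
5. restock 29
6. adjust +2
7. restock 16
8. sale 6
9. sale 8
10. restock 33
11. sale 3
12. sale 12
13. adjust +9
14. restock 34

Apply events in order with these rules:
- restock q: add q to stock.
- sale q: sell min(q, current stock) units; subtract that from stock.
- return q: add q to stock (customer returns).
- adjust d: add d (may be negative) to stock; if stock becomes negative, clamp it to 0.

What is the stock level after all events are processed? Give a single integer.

Answer: 124

Derivation:
Processing events:
Start: stock = 28
  Event 1 (return 7): 28 + 7 = 35
  Event 2 (sale 11): sell min(11,35)=11. stock: 35 - 11 = 24. total_sold = 11
  Event 3 (sale 4): sell min(4,24)=4. stock: 24 - 4 = 20. total_sold = 15
  Event 4 (restock 10): 20 + 10 = 30
  Event 5 (restock 29): 30 + 29 = 59
  Event 6 (adjust +2): 59 + 2 = 61
  Event 7 (restock 16): 61 + 16 = 77
  Event 8 (sale 6): sell min(6,77)=6. stock: 77 - 6 = 71. total_sold = 21
  Event 9 (sale 8): sell min(8,71)=8. stock: 71 - 8 = 63. total_sold = 29
  Event 10 (restock 33): 63 + 33 = 96
  Event 11 (sale 3): sell min(3,96)=3. stock: 96 - 3 = 93. total_sold = 32
  Event 12 (sale 12): sell min(12,93)=12. stock: 93 - 12 = 81. total_sold = 44
  Event 13 (adjust +9): 81 + 9 = 90
  Event 14 (restock 34): 90 + 34 = 124
Final: stock = 124, total_sold = 44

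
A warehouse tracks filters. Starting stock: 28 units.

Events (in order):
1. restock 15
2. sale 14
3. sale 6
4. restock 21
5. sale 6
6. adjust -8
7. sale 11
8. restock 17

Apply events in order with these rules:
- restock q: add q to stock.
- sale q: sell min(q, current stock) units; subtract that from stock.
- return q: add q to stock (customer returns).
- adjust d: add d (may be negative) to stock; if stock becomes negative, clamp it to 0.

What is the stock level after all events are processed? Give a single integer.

Answer: 36

Derivation:
Processing events:
Start: stock = 28
  Event 1 (restock 15): 28 + 15 = 43
  Event 2 (sale 14): sell min(14,43)=14. stock: 43 - 14 = 29. total_sold = 14
  Event 3 (sale 6): sell min(6,29)=6. stock: 29 - 6 = 23. total_sold = 20
  Event 4 (restock 21): 23 + 21 = 44
  Event 5 (sale 6): sell min(6,44)=6. stock: 44 - 6 = 38. total_sold = 26
  Event 6 (adjust -8): 38 + -8 = 30
  Event 7 (sale 11): sell min(11,30)=11. stock: 30 - 11 = 19. total_sold = 37
  Event 8 (restock 17): 19 + 17 = 36
Final: stock = 36, total_sold = 37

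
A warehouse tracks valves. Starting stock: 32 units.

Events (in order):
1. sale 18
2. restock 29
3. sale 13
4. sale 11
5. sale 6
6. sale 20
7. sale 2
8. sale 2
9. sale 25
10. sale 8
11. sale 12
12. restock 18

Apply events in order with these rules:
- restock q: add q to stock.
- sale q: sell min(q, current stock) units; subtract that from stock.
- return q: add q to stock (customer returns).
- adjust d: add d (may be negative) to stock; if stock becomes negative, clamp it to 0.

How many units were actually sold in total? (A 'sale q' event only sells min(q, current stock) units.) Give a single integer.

Answer: 61

Derivation:
Processing events:
Start: stock = 32
  Event 1 (sale 18): sell min(18,32)=18. stock: 32 - 18 = 14. total_sold = 18
  Event 2 (restock 29): 14 + 29 = 43
  Event 3 (sale 13): sell min(13,43)=13. stock: 43 - 13 = 30. total_sold = 31
  Event 4 (sale 11): sell min(11,30)=11. stock: 30 - 11 = 19. total_sold = 42
  Event 5 (sale 6): sell min(6,19)=6. stock: 19 - 6 = 13. total_sold = 48
  Event 6 (sale 20): sell min(20,13)=13. stock: 13 - 13 = 0. total_sold = 61
  Event 7 (sale 2): sell min(2,0)=0. stock: 0 - 0 = 0. total_sold = 61
  Event 8 (sale 2): sell min(2,0)=0. stock: 0 - 0 = 0. total_sold = 61
  Event 9 (sale 25): sell min(25,0)=0. stock: 0 - 0 = 0. total_sold = 61
  Event 10 (sale 8): sell min(8,0)=0. stock: 0 - 0 = 0. total_sold = 61
  Event 11 (sale 12): sell min(12,0)=0. stock: 0 - 0 = 0. total_sold = 61
  Event 12 (restock 18): 0 + 18 = 18
Final: stock = 18, total_sold = 61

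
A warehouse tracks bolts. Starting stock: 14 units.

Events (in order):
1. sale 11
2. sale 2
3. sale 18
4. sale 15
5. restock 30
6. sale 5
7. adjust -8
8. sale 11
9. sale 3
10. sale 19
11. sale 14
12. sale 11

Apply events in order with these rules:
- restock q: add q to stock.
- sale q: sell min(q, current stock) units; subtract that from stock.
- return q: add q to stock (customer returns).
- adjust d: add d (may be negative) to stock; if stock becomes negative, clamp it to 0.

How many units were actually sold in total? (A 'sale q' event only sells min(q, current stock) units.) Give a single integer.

Answer: 36

Derivation:
Processing events:
Start: stock = 14
  Event 1 (sale 11): sell min(11,14)=11. stock: 14 - 11 = 3. total_sold = 11
  Event 2 (sale 2): sell min(2,3)=2. stock: 3 - 2 = 1. total_sold = 13
  Event 3 (sale 18): sell min(18,1)=1. stock: 1 - 1 = 0. total_sold = 14
  Event 4 (sale 15): sell min(15,0)=0. stock: 0 - 0 = 0. total_sold = 14
  Event 5 (restock 30): 0 + 30 = 30
  Event 6 (sale 5): sell min(5,30)=5. stock: 30 - 5 = 25. total_sold = 19
  Event 7 (adjust -8): 25 + -8 = 17
  Event 8 (sale 11): sell min(11,17)=11. stock: 17 - 11 = 6. total_sold = 30
  Event 9 (sale 3): sell min(3,6)=3. stock: 6 - 3 = 3. total_sold = 33
  Event 10 (sale 19): sell min(19,3)=3. stock: 3 - 3 = 0. total_sold = 36
  Event 11 (sale 14): sell min(14,0)=0. stock: 0 - 0 = 0. total_sold = 36
  Event 12 (sale 11): sell min(11,0)=0. stock: 0 - 0 = 0. total_sold = 36
Final: stock = 0, total_sold = 36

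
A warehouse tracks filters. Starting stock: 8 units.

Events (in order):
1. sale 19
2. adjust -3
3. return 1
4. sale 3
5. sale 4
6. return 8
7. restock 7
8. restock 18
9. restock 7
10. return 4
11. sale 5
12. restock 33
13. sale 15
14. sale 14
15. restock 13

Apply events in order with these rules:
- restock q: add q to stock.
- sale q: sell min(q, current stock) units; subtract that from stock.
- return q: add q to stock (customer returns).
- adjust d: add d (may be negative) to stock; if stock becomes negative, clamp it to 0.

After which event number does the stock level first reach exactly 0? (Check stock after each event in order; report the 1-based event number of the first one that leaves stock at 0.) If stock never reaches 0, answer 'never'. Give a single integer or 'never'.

Answer: 1

Derivation:
Processing events:
Start: stock = 8
  Event 1 (sale 19): sell min(19,8)=8. stock: 8 - 8 = 0. total_sold = 8
  Event 2 (adjust -3): 0 + -3 = 0 (clamped to 0)
  Event 3 (return 1): 0 + 1 = 1
  Event 4 (sale 3): sell min(3,1)=1. stock: 1 - 1 = 0. total_sold = 9
  Event 5 (sale 4): sell min(4,0)=0. stock: 0 - 0 = 0. total_sold = 9
  Event 6 (return 8): 0 + 8 = 8
  Event 7 (restock 7): 8 + 7 = 15
  Event 8 (restock 18): 15 + 18 = 33
  Event 9 (restock 7): 33 + 7 = 40
  Event 10 (return 4): 40 + 4 = 44
  Event 11 (sale 5): sell min(5,44)=5. stock: 44 - 5 = 39. total_sold = 14
  Event 12 (restock 33): 39 + 33 = 72
  Event 13 (sale 15): sell min(15,72)=15. stock: 72 - 15 = 57. total_sold = 29
  Event 14 (sale 14): sell min(14,57)=14. stock: 57 - 14 = 43. total_sold = 43
  Event 15 (restock 13): 43 + 13 = 56
Final: stock = 56, total_sold = 43

First zero at event 1.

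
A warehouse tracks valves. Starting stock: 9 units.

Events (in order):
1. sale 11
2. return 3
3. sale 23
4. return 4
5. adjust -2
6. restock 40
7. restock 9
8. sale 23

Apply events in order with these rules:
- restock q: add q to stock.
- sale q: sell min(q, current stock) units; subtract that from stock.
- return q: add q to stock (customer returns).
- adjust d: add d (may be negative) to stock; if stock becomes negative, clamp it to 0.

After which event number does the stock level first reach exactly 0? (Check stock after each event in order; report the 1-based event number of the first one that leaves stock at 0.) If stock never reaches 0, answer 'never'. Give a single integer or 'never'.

Answer: 1

Derivation:
Processing events:
Start: stock = 9
  Event 1 (sale 11): sell min(11,9)=9. stock: 9 - 9 = 0. total_sold = 9
  Event 2 (return 3): 0 + 3 = 3
  Event 3 (sale 23): sell min(23,3)=3. stock: 3 - 3 = 0. total_sold = 12
  Event 4 (return 4): 0 + 4 = 4
  Event 5 (adjust -2): 4 + -2 = 2
  Event 6 (restock 40): 2 + 40 = 42
  Event 7 (restock 9): 42 + 9 = 51
  Event 8 (sale 23): sell min(23,51)=23. stock: 51 - 23 = 28. total_sold = 35
Final: stock = 28, total_sold = 35

First zero at event 1.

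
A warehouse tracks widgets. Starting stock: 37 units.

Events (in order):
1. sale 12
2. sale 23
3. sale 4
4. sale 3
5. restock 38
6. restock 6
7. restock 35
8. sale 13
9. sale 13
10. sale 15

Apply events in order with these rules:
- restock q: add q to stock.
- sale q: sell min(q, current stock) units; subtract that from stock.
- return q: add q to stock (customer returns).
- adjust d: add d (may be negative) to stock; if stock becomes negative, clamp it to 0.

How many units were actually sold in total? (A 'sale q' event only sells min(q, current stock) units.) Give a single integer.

Processing events:
Start: stock = 37
  Event 1 (sale 12): sell min(12,37)=12. stock: 37 - 12 = 25. total_sold = 12
  Event 2 (sale 23): sell min(23,25)=23. stock: 25 - 23 = 2. total_sold = 35
  Event 3 (sale 4): sell min(4,2)=2. stock: 2 - 2 = 0. total_sold = 37
  Event 4 (sale 3): sell min(3,0)=0. stock: 0 - 0 = 0. total_sold = 37
  Event 5 (restock 38): 0 + 38 = 38
  Event 6 (restock 6): 38 + 6 = 44
  Event 7 (restock 35): 44 + 35 = 79
  Event 8 (sale 13): sell min(13,79)=13. stock: 79 - 13 = 66. total_sold = 50
  Event 9 (sale 13): sell min(13,66)=13. stock: 66 - 13 = 53. total_sold = 63
  Event 10 (sale 15): sell min(15,53)=15. stock: 53 - 15 = 38. total_sold = 78
Final: stock = 38, total_sold = 78

Answer: 78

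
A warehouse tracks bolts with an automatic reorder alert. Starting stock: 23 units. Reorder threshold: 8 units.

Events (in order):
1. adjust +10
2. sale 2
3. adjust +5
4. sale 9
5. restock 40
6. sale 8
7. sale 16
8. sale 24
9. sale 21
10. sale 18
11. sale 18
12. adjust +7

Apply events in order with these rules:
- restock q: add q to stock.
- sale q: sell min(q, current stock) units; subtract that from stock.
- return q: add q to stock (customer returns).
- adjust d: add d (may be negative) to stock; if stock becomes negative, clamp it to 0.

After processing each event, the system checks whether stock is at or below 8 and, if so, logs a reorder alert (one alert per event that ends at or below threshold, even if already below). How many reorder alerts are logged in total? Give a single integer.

Processing events:
Start: stock = 23
  Event 1 (adjust +10): 23 + 10 = 33
  Event 2 (sale 2): sell min(2,33)=2. stock: 33 - 2 = 31. total_sold = 2
  Event 3 (adjust +5): 31 + 5 = 36
  Event 4 (sale 9): sell min(9,36)=9. stock: 36 - 9 = 27. total_sold = 11
  Event 5 (restock 40): 27 + 40 = 67
  Event 6 (sale 8): sell min(8,67)=8. stock: 67 - 8 = 59. total_sold = 19
  Event 7 (sale 16): sell min(16,59)=16. stock: 59 - 16 = 43. total_sold = 35
  Event 8 (sale 24): sell min(24,43)=24. stock: 43 - 24 = 19. total_sold = 59
  Event 9 (sale 21): sell min(21,19)=19. stock: 19 - 19 = 0. total_sold = 78
  Event 10 (sale 18): sell min(18,0)=0. stock: 0 - 0 = 0. total_sold = 78
  Event 11 (sale 18): sell min(18,0)=0. stock: 0 - 0 = 0. total_sold = 78
  Event 12 (adjust +7): 0 + 7 = 7
Final: stock = 7, total_sold = 78

Checking against threshold 8:
  After event 1: stock=33 > 8
  After event 2: stock=31 > 8
  After event 3: stock=36 > 8
  After event 4: stock=27 > 8
  After event 5: stock=67 > 8
  After event 6: stock=59 > 8
  After event 7: stock=43 > 8
  After event 8: stock=19 > 8
  After event 9: stock=0 <= 8 -> ALERT
  After event 10: stock=0 <= 8 -> ALERT
  After event 11: stock=0 <= 8 -> ALERT
  After event 12: stock=7 <= 8 -> ALERT
Alert events: [9, 10, 11, 12]. Count = 4

Answer: 4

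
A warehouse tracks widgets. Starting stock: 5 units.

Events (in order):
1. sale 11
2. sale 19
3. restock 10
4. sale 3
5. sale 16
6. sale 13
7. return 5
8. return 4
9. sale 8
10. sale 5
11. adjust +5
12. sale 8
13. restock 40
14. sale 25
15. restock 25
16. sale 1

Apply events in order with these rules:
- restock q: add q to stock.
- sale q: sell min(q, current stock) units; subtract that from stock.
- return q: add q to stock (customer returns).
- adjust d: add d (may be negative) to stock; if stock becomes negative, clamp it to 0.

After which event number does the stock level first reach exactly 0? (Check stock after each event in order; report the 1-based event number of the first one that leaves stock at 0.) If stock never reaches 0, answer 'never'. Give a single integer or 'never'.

Processing events:
Start: stock = 5
  Event 1 (sale 11): sell min(11,5)=5. stock: 5 - 5 = 0. total_sold = 5
  Event 2 (sale 19): sell min(19,0)=0. stock: 0 - 0 = 0. total_sold = 5
  Event 3 (restock 10): 0 + 10 = 10
  Event 4 (sale 3): sell min(3,10)=3. stock: 10 - 3 = 7. total_sold = 8
  Event 5 (sale 16): sell min(16,7)=7. stock: 7 - 7 = 0. total_sold = 15
  Event 6 (sale 13): sell min(13,0)=0. stock: 0 - 0 = 0. total_sold = 15
  Event 7 (return 5): 0 + 5 = 5
  Event 8 (return 4): 5 + 4 = 9
  Event 9 (sale 8): sell min(8,9)=8. stock: 9 - 8 = 1. total_sold = 23
  Event 10 (sale 5): sell min(5,1)=1. stock: 1 - 1 = 0. total_sold = 24
  Event 11 (adjust +5): 0 + 5 = 5
  Event 12 (sale 8): sell min(8,5)=5. stock: 5 - 5 = 0. total_sold = 29
  Event 13 (restock 40): 0 + 40 = 40
  Event 14 (sale 25): sell min(25,40)=25. stock: 40 - 25 = 15. total_sold = 54
  Event 15 (restock 25): 15 + 25 = 40
  Event 16 (sale 1): sell min(1,40)=1. stock: 40 - 1 = 39. total_sold = 55
Final: stock = 39, total_sold = 55

First zero at event 1.

Answer: 1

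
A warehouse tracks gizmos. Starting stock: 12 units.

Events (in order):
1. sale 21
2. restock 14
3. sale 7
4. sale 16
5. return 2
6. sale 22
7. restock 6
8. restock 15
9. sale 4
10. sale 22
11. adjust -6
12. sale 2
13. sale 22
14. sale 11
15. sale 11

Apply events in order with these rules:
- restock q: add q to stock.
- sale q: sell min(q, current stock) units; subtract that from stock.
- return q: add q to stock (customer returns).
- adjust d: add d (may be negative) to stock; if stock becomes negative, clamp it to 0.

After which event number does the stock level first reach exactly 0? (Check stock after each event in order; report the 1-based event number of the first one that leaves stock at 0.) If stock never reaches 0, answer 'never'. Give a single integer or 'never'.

Answer: 1

Derivation:
Processing events:
Start: stock = 12
  Event 1 (sale 21): sell min(21,12)=12. stock: 12 - 12 = 0. total_sold = 12
  Event 2 (restock 14): 0 + 14 = 14
  Event 3 (sale 7): sell min(7,14)=7. stock: 14 - 7 = 7. total_sold = 19
  Event 4 (sale 16): sell min(16,7)=7. stock: 7 - 7 = 0. total_sold = 26
  Event 5 (return 2): 0 + 2 = 2
  Event 6 (sale 22): sell min(22,2)=2. stock: 2 - 2 = 0. total_sold = 28
  Event 7 (restock 6): 0 + 6 = 6
  Event 8 (restock 15): 6 + 15 = 21
  Event 9 (sale 4): sell min(4,21)=4. stock: 21 - 4 = 17. total_sold = 32
  Event 10 (sale 22): sell min(22,17)=17. stock: 17 - 17 = 0. total_sold = 49
  Event 11 (adjust -6): 0 + -6 = 0 (clamped to 0)
  Event 12 (sale 2): sell min(2,0)=0. stock: 0 - 0 = 0. total_sold = 49
  Event 13 (sale 22): sell min(22,0)=0. stock: 0 - 0 = 0. total_sold = 49
  Event 14 (sale 11): sell min(11,0)=0. stock: 0 - 0 = 0. total_sold = 49
  Event 15 (sale 11): sell min(11,0)=0. stock: 0 - 0 = 0. total_sold = 49
Final: stock = 0, total_sold = 49

First zero at event 1.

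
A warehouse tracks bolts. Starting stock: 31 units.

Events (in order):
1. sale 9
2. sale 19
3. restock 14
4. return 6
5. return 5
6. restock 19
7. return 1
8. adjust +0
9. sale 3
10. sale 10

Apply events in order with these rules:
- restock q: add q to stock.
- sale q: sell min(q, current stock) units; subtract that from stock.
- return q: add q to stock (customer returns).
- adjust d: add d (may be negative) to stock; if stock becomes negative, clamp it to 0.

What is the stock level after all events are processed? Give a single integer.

Processing events:
Start: stock = 31
  Event 1 (sale 9): sell min(9,31)=9. stock: 31 - 9 = 22. total_sold = 9
  Event 2 (sale 19): sell min(19,22)=19. stock: 22 - 19 = 3. total_sold = 28
  Event 3 (restock 14): 3 + 14 = 17
  Event 4 (return 6): 17 + 6 = 23
  Event 5 (return 5): 23 + 5 = 28
  Event 6 (restock 19): 28 + 19 = 47
  Event 7 (return 1): 47 + 1 = 48
  Event 8 (adjust +0): 48 + 0 = 48
  Event 9 (sale 3): sell min(3,48)=3. stock: 48 - 3 = 45. total_sold = 31
  Event 10 (sale 10): sell min(10,45)=10. stock: 45 - 10 = 35. total_sold = 41
Final: stock = 35, total_sold = 41

Answer: 35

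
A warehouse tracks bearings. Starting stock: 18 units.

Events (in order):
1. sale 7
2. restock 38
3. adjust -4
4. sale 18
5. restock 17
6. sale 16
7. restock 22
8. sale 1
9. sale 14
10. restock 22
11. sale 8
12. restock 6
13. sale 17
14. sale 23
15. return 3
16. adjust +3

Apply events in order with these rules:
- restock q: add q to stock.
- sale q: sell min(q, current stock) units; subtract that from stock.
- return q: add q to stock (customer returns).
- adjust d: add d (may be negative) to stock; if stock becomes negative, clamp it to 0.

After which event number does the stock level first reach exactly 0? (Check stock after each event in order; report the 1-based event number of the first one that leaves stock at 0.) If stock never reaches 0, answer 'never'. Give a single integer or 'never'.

Processing events:
Start: stock = 18
  Event 1 (sale 7): sell min(7,18)=7. stock: 18 - 7 = 11. total_sold = 7
  Event 2 (restock 38): 11 + 38 = 49
  Event 3 (adjust -4): 49 + -4 = 45
  Event 4 (sale 18): sell min(18,45)=18. stock: 45 - 18 = 27. total_sold = 25
  Event 5 (restock 17): 27 + 17 = 44
  Event 6 (sale 16): sell min(16,44)=16. stock: 44 - 16 = 28. total_sold = 41
  Event 7 (restock 22): 28 + 22 = 50
  Event 8 (sale 1): sell min(1,50)=1. stock: 50 - 1 = 49. total_sold = 42
  Event 9 (sale 14): sell min(14,49)=14. stock: 49 - 14 = 35. total_sold = 56
  Event 10 (restock 22): 35 + 22 = 57
  Event 11 (sale 8): sell min(8,57)=8. stock: 57 - 8 = 49. total_sold = 64
  Event 12 (restock 6): 49 + 6 = 55
  Event 13 (sale 17): sell min(17,55)=17. stock: 55 - 17 = 38. total_sold = 81
  Event 14 (sale 23): sell min(23,38)=23. stock: 38 - 23 = 15. total_sold = 104
  Event 15 (return 3): 15 + 3 = 18
  Event 16 (adjust +3): 18 + 3 = 21
Final: stock = 21, total_sold = 104

Stock never reaches 0.

Answer: never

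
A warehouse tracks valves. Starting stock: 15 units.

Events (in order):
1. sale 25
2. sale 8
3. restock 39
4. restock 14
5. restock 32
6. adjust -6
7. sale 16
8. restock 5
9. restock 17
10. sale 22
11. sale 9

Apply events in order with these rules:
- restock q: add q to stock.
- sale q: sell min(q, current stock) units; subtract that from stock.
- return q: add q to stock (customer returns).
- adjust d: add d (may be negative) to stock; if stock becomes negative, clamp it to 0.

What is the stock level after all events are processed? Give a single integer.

Processing events:
Start: stock = 15
  Event 1 (sale 25): sell min(25,15)=15. stock: 15 - 15 = 0. total_sold = 15
  Event 2 (sale 8): sell min(8,0)=0. stock: 0 - 0 = 0. total_sold = 15
  Event 3 (restock 39): 0 + 39 = 39
  Event 4 (restock 14): 39 + 14 = 53
  Event 5 (restock 32): 53 + 32 = 85
  Event 6 (adjust -6): 85 + -6 = 79
  Event 7 (sale 16): sell min(16,79)=16. stock: 79 - 16 = 63. total_sold = 31
  Event 8 (restock 5): 63 + 5 = 68
  Event 9 (restock 17): 68 + 17 = 85
  Event 10 (sale 22): sell min(22,85)=22. stock: 85 - 22 = 63. total_sold = 53
  Event 11 (sale 9): sell min(9,63)=9. stock: 63 - 9 = 54. total_sold = 62
Final: stock = 54, total_sold = 62

Answer: 54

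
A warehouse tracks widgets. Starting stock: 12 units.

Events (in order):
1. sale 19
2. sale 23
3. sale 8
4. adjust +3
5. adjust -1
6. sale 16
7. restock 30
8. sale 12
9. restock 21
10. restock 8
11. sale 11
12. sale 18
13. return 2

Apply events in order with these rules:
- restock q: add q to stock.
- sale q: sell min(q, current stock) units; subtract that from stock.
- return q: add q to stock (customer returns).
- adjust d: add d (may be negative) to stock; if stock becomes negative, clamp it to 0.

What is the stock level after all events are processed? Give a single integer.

Processing events:
Start: stock = 12
  Event 1 (sale 19): sell min(19,12)=12. stock: 12 - 12 = 0. total_sold = 12
  Event 2 (sale 23): sell min(23,0)=0. stock: 0 - 0 = 0. total_sold = 12
  Event 3 (sale 8): sell min(8,0)=0. stock: 0 - 0 = 0. total_sold = 12
  Event 4 (adjust +3): 0 + 3 = 3
  Event 5 (adjust -1): 3 + -1 = 2
  Event 6 (sale 16): sell min(16,2)=2. stock: 2 - 2 = 0. total_sold = 14
  Event 7 (restock 30): 0 + 30 = 30
  Event 8 (sale 12): sell min(12,30)=12. stock: 30 - 12 = 18. total_sold = 26
  Event 9 (restock 21): 18 + 21 = 39
  Event 10 (restock 8): 39 + 8 = 47
  Event 11 (sale 11): sell min(11,47)=11. stock: 47 - 11 = 36. total_sold = 37
  Event 12 (sale 18): sell min(18,36)=18. stock: 36 - 18 = 18. total_sold = 55
  Event 13 (return 2): 18 + 2 = 20
Final: stock = 20, total_sold = 55

Answer: 20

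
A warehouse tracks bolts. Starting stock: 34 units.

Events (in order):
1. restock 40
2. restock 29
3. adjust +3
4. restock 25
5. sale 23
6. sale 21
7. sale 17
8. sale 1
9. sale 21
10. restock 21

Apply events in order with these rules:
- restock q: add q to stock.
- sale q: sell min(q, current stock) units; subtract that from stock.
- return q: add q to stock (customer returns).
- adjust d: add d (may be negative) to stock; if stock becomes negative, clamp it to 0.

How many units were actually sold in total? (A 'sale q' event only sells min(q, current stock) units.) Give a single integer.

Answer: 83

Derivation:
Processing events:
Start: stock = 34
  Event 1 (restock 40): 34 + 40 = 74
  Event 2 (restock 29): 74 + 29 = 103
  Event 3 (adjust +3): 103 + 3 = 106
  Event 4 (restock 25): 106 + 25 = 131
  Event 5 (sale 23): sell min(23,131)=23. stock: 131 - 23 = 108. total_sold = 23
  Event 6 (sale 21): sell min(21,108)=21. stock: 108 - 21 = 87. total_sold = 44
  Event 7 (sale 17): sell min(17,87)=17. stock: 87 - 17 = 70. total_sold = 61
  Event 8 (sale 1): sell min(1,70)=1. stock: 70 - 1 = 69. total_sold = 62
  Event 9 (sale 21): sell min(21,69)=21. stock: 69 - 21 = 48. total_sold = 83
  Event 10 (restock 21): 48 + 21 = 69
Final: stock = 69, total_sold = 83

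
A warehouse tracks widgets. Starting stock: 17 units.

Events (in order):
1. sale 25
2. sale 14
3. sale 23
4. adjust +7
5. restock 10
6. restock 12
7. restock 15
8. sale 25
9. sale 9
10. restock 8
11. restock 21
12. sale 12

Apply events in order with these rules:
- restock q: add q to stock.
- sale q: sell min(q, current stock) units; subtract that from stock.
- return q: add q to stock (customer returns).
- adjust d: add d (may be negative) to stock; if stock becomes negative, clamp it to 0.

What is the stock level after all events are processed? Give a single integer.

Answer: 27

Derivation:
Processing events:
Start: stock = 17
  Event 1 (sale 25): sell min(25,17)=17. stock: 17 - 17 = 0. total_sold = 17
  Event 2 (sale 14): sell min(14,0)=0. stock: 0 - 0 = 0. total_sold = 17
  Event 3 (sale 23): sell min(23,0)=0. stock: 0 - 0 = 0. total_sold = 17
  Event 4 (adjust +7): 0 + 7 = 7
  Event 5 (restock 10): 7 + 10 = 17
  Event 6 (restock 12): 17 + 12 = 29
  Event 7 (restock 15): 29 + 15 = 44
  Event 8 (sale 25): sell min(25,44)=25. stock: 44 - 25 = 19. total_sold = 42
  Event 9 (sale 9): sell min(9,19)=9. stock: 19 - 9 = 10. total_sold = 51
  Event 10 (restock 8): 10 + 8 = 18
  Event 11 (restock 21): 18 + 21 = 39
  Event 12 (sale 12): sell min(12,39)=12. stock: 39 - 12 = 27. total_sold = 63
Final: stock = 27, total_sold = 63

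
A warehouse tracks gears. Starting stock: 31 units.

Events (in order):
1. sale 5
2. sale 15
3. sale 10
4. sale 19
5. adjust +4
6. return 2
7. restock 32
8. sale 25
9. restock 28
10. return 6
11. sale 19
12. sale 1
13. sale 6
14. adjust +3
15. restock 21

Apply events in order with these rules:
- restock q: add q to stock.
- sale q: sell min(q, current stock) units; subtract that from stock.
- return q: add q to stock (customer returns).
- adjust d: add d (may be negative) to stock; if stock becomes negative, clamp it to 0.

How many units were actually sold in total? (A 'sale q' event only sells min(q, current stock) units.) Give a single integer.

Processing events:
Start: stock = 31
  Event 1 (sale 5): sell min(5,31)=5. stock: 31 - 5 = 26. total_sold = 5
  Event 2 (sale 15): sell min(15,26)=15. stock: 26 - 15 = 11. total_sold = 20
  Event 3 (sale 10): sell min(10,11)=10. stock: 11 - 10 = 1. total_sold = 30
  Event 4 (sale 19): sell min(19,1)=1. stock: 1 - 1 = 0. total_sold = 31
  Event 5 (adjust +4): 0 + 4 = 4
  Event 6 (return 2): 4 + 2 = 6
  Event 7 (restock 32): 6 + 32 = 38
  Event 8 (sale 25): sell min(25,38)=25. stock: 38 - 25 = 13. total_sold = 56
  Event 9 (restock 28): 13 + 28 = 41
  Event 10 (return 6): 41 + 6 = 47
  Event 11 (sale 19): sell min(19,47)=19. stock: 47 - 19 = 28. total_sold = 75
  Event 12 (sale 1): sell min(1,28)=1. stock: 28 - 1 = 27. total_sold = 76
  Event 13 (sale 6): sell min(6,27)=6. stock: 27 - 6 = 21. total_sold = 82
  Event 14 (adjust +3): 21 + 3 = 24
  Event 15 (restock 21): 24 + 21 = 45
Final: stock = 45, total_sold = 82

Answer: 82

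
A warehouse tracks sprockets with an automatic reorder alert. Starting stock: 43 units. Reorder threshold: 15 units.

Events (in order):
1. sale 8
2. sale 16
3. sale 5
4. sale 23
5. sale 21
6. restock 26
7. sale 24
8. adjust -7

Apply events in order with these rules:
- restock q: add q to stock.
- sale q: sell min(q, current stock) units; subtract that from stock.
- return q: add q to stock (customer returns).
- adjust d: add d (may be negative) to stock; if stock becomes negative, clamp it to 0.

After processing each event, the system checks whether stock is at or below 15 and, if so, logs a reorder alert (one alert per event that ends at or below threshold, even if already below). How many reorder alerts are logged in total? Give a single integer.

Answer: 5

Derivation:
Processing events:
Start: stock = 43
  Event 1 (sale 8): sell min(8,43)=8. stock: 43 - 8 = 35. total_sold = 8
  Event 2 (sale 16): sell min(16,35)=16. stock: 35 - 16 = 19. total_sold = 24
  Event 3 (sale 5): sell min(5,19)=5. stock: 19 - 5 = 14. total_sold = 29
  Event 4 (sale 23): sell min(23,14)=14. stock: 14 - 14 = 0. total_sold = 43
  Event 5 (sale 21): sell min(21,0)=0. stock: 0 - 0 = 0. total_sold = 43
  Event 6 (restock 26): 0 + 26 = 26
  Event 7 (sale 24): sell min(24,26)=24. stock: 26 - 24 = 2. total_sold = 67
  Event 8 (adjust -7): 2 + -7 = 0 (clamped to 0)
Final: stock = 0, total_sold = 67

Checking against threshold 15:
  After event 1: stock=35 > 15
  After event 2: stock=19 > 15
  After event 3: stock=14 <= 15 -> ALERT
  After event 4: stock=0 <= 15 -> ALERT
  After event 5: stock=0 <= 15 -> ALERT
  After event 6: stock=26 > 15
  After event 7: stock=2 <= 15 -> ALERT
  After event 8: stock=0 <= 15 -> ALERT
Alert events: [3, 4, 5, 7, 8]. Count = 5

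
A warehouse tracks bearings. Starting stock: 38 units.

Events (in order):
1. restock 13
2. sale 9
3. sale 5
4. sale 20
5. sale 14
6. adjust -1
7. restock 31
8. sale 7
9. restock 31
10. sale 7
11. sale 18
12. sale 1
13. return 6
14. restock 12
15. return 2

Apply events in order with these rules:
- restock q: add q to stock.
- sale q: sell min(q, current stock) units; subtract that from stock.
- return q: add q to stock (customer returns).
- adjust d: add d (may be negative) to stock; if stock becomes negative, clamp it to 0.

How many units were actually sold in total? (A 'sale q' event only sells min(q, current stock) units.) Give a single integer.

Processing events:
Start: stock = 38
  Event 1 (restock 13): 38 + 13 = 51
  Event 2 (sale 9): sell min(9,51)=9. stock: 51 - 9 = 42. total_sold = 9
  Event 3 (sale 5): sell min(5,42)=5. stock: 42 - 5 = 37. total_sold = 14
  Event 4 (sale 20): sell min(20,37)=20. stock: 37 - 20 = 17. total_sold = 34
  Event 5 (sale 14): sell min(14,17)=14. stock: 17 - 14 = 3. total_sold = 48
  Event 6 (adjust -1): 3 + -1 = 2
  Event 7 (restock 31): 2 + 31 = 33
  Event 8 (sale 7): sell min(7,33)=7. stock: 33 - 7 = 26. total_sold = 55
  Event 9 (restock 31): 26 + 31 = 57
  Event 10 (sale 7): sell min(7,57)=7. stock: 57 - 7 = 50. total_sold = 62
  Event 11 (sale 18): sell min(18,50)=18. stock: 50 - 18 = 32. total_sold = 80
  Event 12 (sale 1): sell min(1,32)=1. stock: 32 - 1 = 31. total_sold = 81
  Event 13 (return 6): 31 + 6 = 37
  Event 14 (restock 12): 37 + 12 = 49
  Event 15 (return 2): 49 + 2 = 51
Final: stock = 51, total_sold = 81

Answer: 81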